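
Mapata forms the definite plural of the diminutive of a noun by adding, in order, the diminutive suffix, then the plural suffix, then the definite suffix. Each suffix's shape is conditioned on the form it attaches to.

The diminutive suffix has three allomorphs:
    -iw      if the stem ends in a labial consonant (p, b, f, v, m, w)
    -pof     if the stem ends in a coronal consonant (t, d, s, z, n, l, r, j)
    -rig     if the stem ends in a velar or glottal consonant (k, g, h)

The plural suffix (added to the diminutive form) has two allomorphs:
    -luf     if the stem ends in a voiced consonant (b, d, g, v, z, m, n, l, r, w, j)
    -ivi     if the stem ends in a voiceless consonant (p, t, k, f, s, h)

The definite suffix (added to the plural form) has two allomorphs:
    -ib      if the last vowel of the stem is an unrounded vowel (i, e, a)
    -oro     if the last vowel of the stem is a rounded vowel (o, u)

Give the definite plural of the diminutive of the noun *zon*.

The final consonant of *zon* is /n/, which is coronal, so the diminutive suffix is -pof, giving *zonpof*.
The diminutive form *zonpof*: final consonant = /f/, voiceless → -ivi → *zonpofivi*.
The plural form *zonpofivi*: last vowel = /i/, an unrounded vowel → -ib → *zonpofiviib*.

zonpofiviib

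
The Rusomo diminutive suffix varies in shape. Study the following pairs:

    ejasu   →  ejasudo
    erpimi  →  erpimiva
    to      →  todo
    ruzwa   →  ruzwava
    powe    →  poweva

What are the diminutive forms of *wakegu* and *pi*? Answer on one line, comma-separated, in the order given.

Looking at the last vowel of each stem: -do when the last vowel of the stem is a rounded vowel (*ejasu*, *to*); -va when the last vowel of the stem is an unrounded vowel (*erpimi*, *ruzwa*, *powe*).
*wakegu* — last vowel /u/ (a rounded vowel) → -do → *wakegudo*.
*pi* — last vowel /i/ (an unrounded vowel) → -va → *piva*.

wakegudo, piva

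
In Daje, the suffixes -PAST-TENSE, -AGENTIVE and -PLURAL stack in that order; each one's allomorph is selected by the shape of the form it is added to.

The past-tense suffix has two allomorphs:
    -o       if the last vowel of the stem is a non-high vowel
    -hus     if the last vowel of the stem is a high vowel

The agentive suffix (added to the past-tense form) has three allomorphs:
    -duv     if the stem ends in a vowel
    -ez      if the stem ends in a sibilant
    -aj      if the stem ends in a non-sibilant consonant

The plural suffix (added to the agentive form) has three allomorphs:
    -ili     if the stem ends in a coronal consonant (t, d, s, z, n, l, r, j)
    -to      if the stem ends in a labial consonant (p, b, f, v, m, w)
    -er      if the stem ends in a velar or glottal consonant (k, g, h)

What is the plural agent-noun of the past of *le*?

*le*: last vowel = /e/, a non-high vowel → -o → *leo*.
The final sound of the past-tense form *leo* is /o/, which is a vowel, so the agentive suffix is -duv, giving *leoduv*.
The agentive form *leoduv* — final consonant /v/ (labial) → -to → *leoduvto*.

leoduvto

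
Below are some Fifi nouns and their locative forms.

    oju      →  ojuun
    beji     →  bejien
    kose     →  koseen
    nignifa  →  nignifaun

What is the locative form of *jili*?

jilien

Looking at the last vowel of each stem: -en when the last vowel of the stem is a front vowel (*beji*, *kose*); -un when the last vowel of the stem is a back vowel (*oju*, *nignifa*).
*jili* — last vowel /i/ (a front vowel) → -en → *jilien*.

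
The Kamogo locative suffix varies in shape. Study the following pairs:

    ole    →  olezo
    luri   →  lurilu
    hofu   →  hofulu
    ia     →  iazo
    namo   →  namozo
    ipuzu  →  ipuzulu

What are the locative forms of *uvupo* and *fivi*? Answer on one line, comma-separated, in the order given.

The alternation tracks the last vowel of the stem — -lu when the last vowel of the stem is a high vowel (*luri*, *hofu*, *ipuzu*); -zo when the last vowel of the stem is a non-high vowel (*ole*, *ia*, *namo*).
*uvupo* — last vowel /o/ (a non-high vowel) → -zo → *uvupozo*.
*fivi* — last vowel /i/ (a high vowel) → -lu → *fivilu*.

uvupozo, fivilu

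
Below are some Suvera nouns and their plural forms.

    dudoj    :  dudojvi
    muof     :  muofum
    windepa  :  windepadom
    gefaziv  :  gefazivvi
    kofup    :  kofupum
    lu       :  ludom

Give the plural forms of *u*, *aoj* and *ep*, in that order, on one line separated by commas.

Looking at the final sound of each stem: -um when the stem ends in a voiceless consonant (*muof*, *kofup*); -vi when the stem ends in a voiced consonant (*dudoj*, *gefaziv*); -dom when the stem ends in a vowel (*windepa*, *lu*).
The final sound of *u* is /u/, which is a vowel, so the suffix is -dom, giving *udom*.
Since the final sound of *aoj* is /j/ (a voiced consonant), it takes -vi, giving *aojvi*.
*ep*: final sound = /p/, a voiceless consonant → -um → *epum*.

udom, aojvi, epum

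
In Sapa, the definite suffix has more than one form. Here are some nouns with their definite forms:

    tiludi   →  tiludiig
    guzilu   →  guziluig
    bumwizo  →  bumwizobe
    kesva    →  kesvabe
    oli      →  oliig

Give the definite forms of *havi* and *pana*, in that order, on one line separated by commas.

Looking at the last vowel of each stem: -ig when the last vowel of the stem is a high vowel (*tiludi*, *guzilu*, *oli*); -be when the last vowel of the stem is a non-high vowel (*bumwizo*, *kesva*).
Since the last vowel of *havi* is /i/ (a high vowel), it takes -ig, giving *haviig*.
Since the last vowel of *pana* is /a/ (a non-high vowel), it takes -be, giving *panabe*.

haviig, panabe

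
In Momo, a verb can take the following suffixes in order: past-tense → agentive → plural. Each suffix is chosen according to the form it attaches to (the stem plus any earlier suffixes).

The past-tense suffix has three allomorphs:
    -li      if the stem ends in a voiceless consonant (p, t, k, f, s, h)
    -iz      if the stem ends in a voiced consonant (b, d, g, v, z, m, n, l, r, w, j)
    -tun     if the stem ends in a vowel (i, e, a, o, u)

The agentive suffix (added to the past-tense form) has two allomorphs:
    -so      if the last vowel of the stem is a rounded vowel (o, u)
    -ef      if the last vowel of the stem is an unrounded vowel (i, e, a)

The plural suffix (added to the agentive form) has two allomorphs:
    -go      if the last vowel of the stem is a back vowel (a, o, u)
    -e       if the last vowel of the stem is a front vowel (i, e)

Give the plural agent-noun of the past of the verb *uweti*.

Since the final sound of *uweti* is /i/ (a vowel), it takes -tun, giving *uwetitun*.
Since the last vowel of the past-tense form *uwetitun* is /u/ (a rounded vowel), it takes -so, giving *uwetitunso*.
The agentive form *uwetitunso* — last vowel /o/ (a back vowel) → -go → *uwetitunsogo*.

uwetitunsogo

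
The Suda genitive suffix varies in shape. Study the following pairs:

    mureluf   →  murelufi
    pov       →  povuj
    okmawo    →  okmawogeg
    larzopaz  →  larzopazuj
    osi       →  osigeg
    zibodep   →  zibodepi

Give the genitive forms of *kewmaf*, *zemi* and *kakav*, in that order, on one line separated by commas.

The alternation tracks the final sound of the stem — -i when the stem ends in a voiceless consonant (*mureluf*, *zibodep*); -uj when the stem ends in a voiced consonant (*pov*, *larzopaz*); -geg when the stem ends in a vowel (*okmawo*, *osi*).
*kewmaf* — final sound /f/ (a voiceless consonant) → -i → *kewmafi*.
The final sound of *zemi* is /i/, which is a vowel, so the suffix is -geg, giving *zemigeg*.
*kakav*: final sound = /v/, a voiced consonant → -uj → *kakavuj*.

kewmafi, zemigeg, kakavuj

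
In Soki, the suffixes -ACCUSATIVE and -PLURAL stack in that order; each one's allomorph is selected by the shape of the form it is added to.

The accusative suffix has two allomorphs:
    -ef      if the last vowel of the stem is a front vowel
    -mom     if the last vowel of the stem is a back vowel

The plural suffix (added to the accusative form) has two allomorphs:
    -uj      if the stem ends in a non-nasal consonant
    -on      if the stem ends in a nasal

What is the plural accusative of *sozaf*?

sozafmomon

*sozaf*: last vowel = /a/, a back vowel → -mom → *sozafmom*.
Since the final consonant of the accusative form *sozafmom* is /m/ (a nasal), it takes -on, giving *sozafmomon*.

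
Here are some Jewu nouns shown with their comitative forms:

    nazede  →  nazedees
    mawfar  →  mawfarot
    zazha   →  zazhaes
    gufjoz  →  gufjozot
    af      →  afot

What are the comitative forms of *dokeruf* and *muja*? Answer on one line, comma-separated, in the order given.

The suffix is conditioned by the final sound: -ot when the stem ends in a consonant (*mawfar*, *gufjoz*, *af*); -es when the stem ends in a vowel (*nazede*, *zazha*).
*dokeruf* — final sound /f/ (a consonant) → -ot → *dokerufot*.
Since the final sound of *muja* is /a/ (a vowel), it takes -es, giving *mujaes*.

dokerufot, mujaes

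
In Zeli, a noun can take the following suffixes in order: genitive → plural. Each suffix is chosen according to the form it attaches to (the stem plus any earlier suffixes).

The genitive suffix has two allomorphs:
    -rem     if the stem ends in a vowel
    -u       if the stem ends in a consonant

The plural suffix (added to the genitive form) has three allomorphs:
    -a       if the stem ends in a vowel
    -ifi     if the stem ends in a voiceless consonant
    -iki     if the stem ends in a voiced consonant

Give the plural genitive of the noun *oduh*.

oduhua

*oduh* — final sound /h/ (a consonant) → -u → *oduhu*.
The genitive form *oduhu*: final sound = /u/, a vowel → -a → *oduhua*.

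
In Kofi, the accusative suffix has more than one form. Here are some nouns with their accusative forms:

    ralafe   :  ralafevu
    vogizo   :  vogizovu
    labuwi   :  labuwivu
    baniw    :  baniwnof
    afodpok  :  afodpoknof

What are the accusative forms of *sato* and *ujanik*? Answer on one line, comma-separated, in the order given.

Looking at the final sound of each stem: -nof when the stem ends in a consonant (*baniw*, *afodpok*); -vu when the stem ends in a vowel (*ralafe*, *vogizo*, *labuwi*).
*sato* — final sound /o/ (a vowel) → -vu → *satovu*.
*ujanik* — final sound /k/ (a consonant) → -nof → *ujaniknof*.

satovu, ujaniknof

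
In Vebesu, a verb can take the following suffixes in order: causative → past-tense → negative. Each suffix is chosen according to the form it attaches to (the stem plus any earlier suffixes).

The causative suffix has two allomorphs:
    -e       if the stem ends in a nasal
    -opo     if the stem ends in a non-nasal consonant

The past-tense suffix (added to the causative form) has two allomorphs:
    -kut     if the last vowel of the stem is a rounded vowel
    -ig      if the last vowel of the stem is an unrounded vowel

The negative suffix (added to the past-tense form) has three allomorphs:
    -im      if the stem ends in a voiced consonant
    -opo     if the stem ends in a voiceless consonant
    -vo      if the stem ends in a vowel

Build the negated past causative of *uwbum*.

*uwbum*: final consonant = /m/, a nasal → -e → *uwbume*.
The last vowel of the causative form *uwbume* is /e/, which is an unrounded vowel, so the past-tense suffix is -ig, giving *uwbumeig*.
The final sound of the past-tense form *uwbumeig* is /g/, which is a voiced consonant, so the negative suffix is -im, giving *uwbumeigim*.

uwbumeigim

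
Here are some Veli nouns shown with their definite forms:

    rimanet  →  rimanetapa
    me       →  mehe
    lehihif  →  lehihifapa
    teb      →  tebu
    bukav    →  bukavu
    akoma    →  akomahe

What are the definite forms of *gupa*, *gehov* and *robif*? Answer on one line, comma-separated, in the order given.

gupahe, gehovu, robifapa

The alternation tracks the final sound of the stem — -apa when the stem ends in a voiceless consonant (*rimanet*, *lehihif*); -u when the stem ends in a voiced consonant (*teb*, *bukav*); -he when the stem ends in a vowel (*me*, *akoma*).
*gupa*: final sound = /a/, a vowel → -he → *gupahe*.
Since the final sound of *gehov* is /v/ (a voiced consonant), it takes -u, giving *gehovu*.
Since the final sound of *robif* is /f/ (a voiceless consonant), it takes -apa, giving *robifapa*.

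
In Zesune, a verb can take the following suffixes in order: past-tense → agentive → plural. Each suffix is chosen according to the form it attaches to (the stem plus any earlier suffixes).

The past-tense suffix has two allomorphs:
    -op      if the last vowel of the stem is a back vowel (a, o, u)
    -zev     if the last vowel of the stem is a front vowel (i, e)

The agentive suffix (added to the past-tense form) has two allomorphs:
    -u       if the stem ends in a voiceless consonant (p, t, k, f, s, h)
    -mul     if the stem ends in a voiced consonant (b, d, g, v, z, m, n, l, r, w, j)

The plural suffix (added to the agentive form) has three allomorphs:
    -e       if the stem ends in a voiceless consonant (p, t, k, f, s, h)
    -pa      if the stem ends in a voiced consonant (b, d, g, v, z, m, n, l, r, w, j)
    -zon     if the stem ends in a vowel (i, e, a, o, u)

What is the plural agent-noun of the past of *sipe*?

sipezevmulpa

*sipe* — last vowel /e/ (a front vowel) → -zev → *sipezev*.
The past-tense form *sipezev* — final consonant /v/ (voiced) → -mul → *sipezevmul*.
The agentive form *sipezevmul* — final sound /l/ (a voiced consonant) → -pa → *sipezevmulpa*.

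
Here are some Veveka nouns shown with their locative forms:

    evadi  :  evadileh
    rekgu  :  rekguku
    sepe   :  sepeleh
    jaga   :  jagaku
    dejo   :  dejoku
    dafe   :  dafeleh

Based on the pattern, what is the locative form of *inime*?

inimeleh

The alternation tracks the last vowel of the stem — -leh when the last vowel of the stem is a front vowel (*evadi*, *sepe*, *dafe*); -ku when the last vowel of the stem is a back vowel (*rekgu*, *jaga*, *dejo*).
*inime* — last vowel /e/ (a front vowel) → -leh → *inimeleh*.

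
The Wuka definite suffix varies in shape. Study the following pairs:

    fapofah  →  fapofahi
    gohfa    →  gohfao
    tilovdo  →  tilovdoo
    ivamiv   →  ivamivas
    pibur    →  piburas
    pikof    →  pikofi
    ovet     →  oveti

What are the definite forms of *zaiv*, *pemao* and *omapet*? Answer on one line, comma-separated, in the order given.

zaivas, pemaoo, omapeti

The suffix is conditioned by the final sound: -i when the stem ends in a voiceless consonant (*fapofah*, *pikof*, *ovet*); -as when the stem ends in a voiced consonant (*ivamiv*, *pibur*); -o when the stem ends in a vowel (*gohfa*, *tilovdo*).
The final sound of *zaiv* is /v/, which is a voiced consonant, so the suffix is -as, giving *zaivas*.
*pemao*: final sound = /o/, a vowel → -o → *pemaoo*.
Since the final sound of *omapet* is /t/ (a voiceless consonant), it takes -i, giving *omapeti*.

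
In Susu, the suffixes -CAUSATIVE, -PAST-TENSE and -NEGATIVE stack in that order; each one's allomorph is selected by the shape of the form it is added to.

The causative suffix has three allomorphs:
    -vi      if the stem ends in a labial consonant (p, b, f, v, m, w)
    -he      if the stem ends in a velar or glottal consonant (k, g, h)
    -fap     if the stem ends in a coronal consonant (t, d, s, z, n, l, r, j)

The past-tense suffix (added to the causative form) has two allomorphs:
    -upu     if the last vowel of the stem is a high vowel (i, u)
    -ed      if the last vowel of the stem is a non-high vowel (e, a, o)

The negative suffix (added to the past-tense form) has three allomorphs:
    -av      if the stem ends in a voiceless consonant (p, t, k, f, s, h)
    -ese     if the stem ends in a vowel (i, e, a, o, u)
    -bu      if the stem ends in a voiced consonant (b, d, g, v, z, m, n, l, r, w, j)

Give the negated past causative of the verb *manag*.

managheedbu

*manag*: final consonant = /g/, velar/glottal → -he → *managhe*.
The causative form *managhe* — last vowel /e/ (a non-high vowel) → -ed → *managheed*.
The past-tense form *managheed*: final sound = /d/, a voiced consonant → -bu → *managheedbu*.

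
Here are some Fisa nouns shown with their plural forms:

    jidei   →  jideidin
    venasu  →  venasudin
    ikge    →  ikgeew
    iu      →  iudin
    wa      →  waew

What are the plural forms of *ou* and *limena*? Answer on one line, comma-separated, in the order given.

oudin, limenaew

The pattern is height harmony: -din when the last vowel of the stem is a high vowel (*jidei*, *venasu*, *iu*); -ew when the last vowel of the stem is a non-high vowel (*ikge*, *wa*).
*ou*: last vowel = /u/, a high vowel → -din → *oudin*.
*limena*: last vowel = /a/, a non-high vowel → -ew → *limenaew*.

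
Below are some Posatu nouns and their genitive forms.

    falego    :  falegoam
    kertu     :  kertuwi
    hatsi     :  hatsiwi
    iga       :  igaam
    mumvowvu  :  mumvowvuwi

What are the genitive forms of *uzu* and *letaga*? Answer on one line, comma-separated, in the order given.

uzuwi, letagaam

The pattern is height harmony: -wi when the last vowel of the stem is a high vowel (*kertu*, *hatsi*, *mumvowvu*); -am when the last vowel of the stem is a non-high vowel (*falego*, *iga*).
*uzu*: last vowel = /u/, a high vowel → -wi → *uzuwi*.
Since the last vowel of *letaga* is /a/ (a non-high vowel), it takes -am, giving *letagaam*.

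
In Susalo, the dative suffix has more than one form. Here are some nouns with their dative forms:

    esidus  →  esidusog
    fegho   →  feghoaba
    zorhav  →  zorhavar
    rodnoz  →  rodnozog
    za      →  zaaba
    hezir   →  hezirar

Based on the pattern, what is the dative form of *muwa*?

Looking at the final sound of each stem: -og when the stem ends in a sibilant (*esidus*, *rodnoz*); -ar when the stem ends in a non-sibilant consonant (*zorhav*, *hezir*); -aba when the stem ends in a vowel (*fegho*, *za*).
Since the final sound of *muwa* is /a/ (a vowel), it takes -aba, giving *muwaaba*.

muwaaba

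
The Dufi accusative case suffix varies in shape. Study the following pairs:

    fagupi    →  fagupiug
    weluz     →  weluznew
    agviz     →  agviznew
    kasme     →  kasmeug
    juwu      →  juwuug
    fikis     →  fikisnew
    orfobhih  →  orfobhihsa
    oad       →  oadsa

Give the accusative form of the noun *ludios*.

The suffix is conditioned by the final sound: -new when the stem ends in a sibilant (*weluz*, *agviz*, *fikis*); -sa when the stem ends in a non-sibilant consonant (*orfobhih*, *oad*); -ug when the stem ends in a vowel (*fagupi*, *kasme*, *juwu*).
*ludios* — final sound /s/ (a sibilant) → -new → *ludiosnew*.

ludiosnew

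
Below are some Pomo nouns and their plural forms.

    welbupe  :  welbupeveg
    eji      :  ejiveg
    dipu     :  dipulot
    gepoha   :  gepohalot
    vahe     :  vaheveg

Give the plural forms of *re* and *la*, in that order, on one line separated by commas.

The alternation tracks the last vowel of the stem — -veg when the last vowel of the stem is a front vowel (*welbupe*, *eji*, *vahe*); -lot when the last vowel of the stem is a back vowel (*dipu*, *gepoha*).
Since the last vowel of *re* is /e/ (a front vowel), it takes -veg, giving *reveg*.
*la*: last vowel = /a/, a back vowel → -lot → *lalot*.

reveg, lalot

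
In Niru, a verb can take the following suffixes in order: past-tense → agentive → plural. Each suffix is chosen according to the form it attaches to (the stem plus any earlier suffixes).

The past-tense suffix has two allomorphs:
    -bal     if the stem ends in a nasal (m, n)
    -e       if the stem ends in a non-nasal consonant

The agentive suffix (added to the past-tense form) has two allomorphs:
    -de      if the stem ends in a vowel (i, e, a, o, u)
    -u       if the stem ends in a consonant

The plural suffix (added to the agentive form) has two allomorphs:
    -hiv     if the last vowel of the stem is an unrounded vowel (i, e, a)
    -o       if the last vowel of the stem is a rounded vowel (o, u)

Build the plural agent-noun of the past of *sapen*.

*sapen*: final consonant = /n/, a nasal → -bal → *sapenbal*.
The final sound of the past-tense form *sapenbal* is /l/, which is a consonant, so the agentive suffix is -u, giving *sapenbalu*.
Since the last vowel of the agentive form *sapenbalu* is /u/ (a rounded vowel), it takes -o, giving *sapenbaluo*.

sapenbaluo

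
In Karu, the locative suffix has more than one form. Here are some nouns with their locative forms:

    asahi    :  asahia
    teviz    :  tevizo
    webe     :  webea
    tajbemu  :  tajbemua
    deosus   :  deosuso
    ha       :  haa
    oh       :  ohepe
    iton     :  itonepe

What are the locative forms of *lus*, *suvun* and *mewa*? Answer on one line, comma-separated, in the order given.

luso, suvunepe, mewaa

The pattern is sibilance of the final sound: -o when the stem ends in a sibilant (*teviz*, *deosus*); -epe when the stem ends in a non-sibilant consonant (*oh*, *iton*); -a when the stem ends in a vowel (*asahi*, *webe*, *tajbemu*, *ha*).
*lus*: final sound = /s/, a sibilant → -o → *luso*.
Since the final sound of *suvun* is /n/ (a non-sibilant consonant), it takes -epe, giving *suvunepe*.
The final sound of *mewa* is /a/, which is a vowel, so the suffix is -a, giving *mewaa*.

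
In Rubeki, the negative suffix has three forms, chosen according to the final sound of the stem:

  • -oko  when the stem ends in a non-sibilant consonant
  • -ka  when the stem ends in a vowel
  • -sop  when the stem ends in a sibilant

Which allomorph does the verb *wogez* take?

-sop

Since the final sound of *wogez* is /z/ (a sibilant), it takes -sop.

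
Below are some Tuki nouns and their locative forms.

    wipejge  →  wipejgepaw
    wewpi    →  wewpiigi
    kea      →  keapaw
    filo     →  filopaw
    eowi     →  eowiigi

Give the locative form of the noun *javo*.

The suffix is conditioned by the last vowel: -igi when the last vowel of the stem is a high vowel (*wewpi*, *eowi*); -paw when the last vowel of the stem is a non-high vowel (*wipejge*, *kea*, *filo*).
*javo*: last vowel = /o/, a non-high vowel → -paw → *javopaw*.

javopaw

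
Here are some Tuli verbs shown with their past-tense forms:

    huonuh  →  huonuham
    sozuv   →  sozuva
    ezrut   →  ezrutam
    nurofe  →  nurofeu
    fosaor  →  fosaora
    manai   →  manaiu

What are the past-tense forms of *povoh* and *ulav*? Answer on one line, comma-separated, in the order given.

The alternation tracks the final sound of the stem — -am when the stem ends in a voiceless consonant (*huonuh*, *ezrut*); -a when the stem ends in a voiced consonant (*sozuv*, *fosaor*); -u when the stem ends in a vowel (*nurofe*, *manai*).
The final sound of *povoh* is /h/, which is a voiceless consonant, so the suffix is -am, giving *povoham*.
*ulav* — final sound /v/ (a voiced consonant) → -a → *ulava*.

povoham, ulava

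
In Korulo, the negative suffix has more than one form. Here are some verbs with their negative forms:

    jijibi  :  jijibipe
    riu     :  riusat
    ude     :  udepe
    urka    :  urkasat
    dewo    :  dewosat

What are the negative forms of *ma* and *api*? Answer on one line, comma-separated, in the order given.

masat, apipe

The alternation tracks the last vowel of the stem — -pe when the last vowel of the stem is a front vowel (*jijibi*, *ude*); -sat when the last vowel of the stem is a back vowel (*riu*, *urka*, *dewo*).
The last vowel of *ma* is /a/, which is a back vowel, so the suffix is -sat, giving *masat*.
*api*: last vowel = /i/, a front vowel → -pe → *apipe*.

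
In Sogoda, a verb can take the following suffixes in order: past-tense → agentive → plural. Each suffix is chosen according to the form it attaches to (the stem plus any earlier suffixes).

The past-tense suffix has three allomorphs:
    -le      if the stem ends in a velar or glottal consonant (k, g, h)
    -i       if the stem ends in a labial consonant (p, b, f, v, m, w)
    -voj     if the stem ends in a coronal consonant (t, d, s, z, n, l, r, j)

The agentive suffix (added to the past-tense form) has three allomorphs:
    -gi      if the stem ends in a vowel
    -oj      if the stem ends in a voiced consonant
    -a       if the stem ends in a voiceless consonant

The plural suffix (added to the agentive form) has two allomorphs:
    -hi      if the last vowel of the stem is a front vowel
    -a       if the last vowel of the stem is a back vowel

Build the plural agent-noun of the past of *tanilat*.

tanilatvojoja

*tanilat*: final consonant = /t/, coronal → -voj → *tanilatvoj*.
Since the final sound of the past-tense form *tanilatvoj* is /j/ (a voiced consonant), it takes -oj, giving *tanilatvojoj*.
Since the last vowel of the agentive form *tanilatvojoj* is /o/ (a back vowel), it takes -a, giving *tanilatvojoja*.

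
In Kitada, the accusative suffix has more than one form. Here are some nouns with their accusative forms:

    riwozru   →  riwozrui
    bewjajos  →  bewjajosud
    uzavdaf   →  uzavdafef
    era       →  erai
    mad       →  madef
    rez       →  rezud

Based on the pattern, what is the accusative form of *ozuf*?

ozufef

The pattern is sibilance of the final sound: -ud when the stem ends in a sibilant (*bewjajos*, *rez*); -ef when the stem ends in a non-sibilant consonant (*uzavdaf*, *mad*); -i when the stem ends in a vowel (*riwozru*, *era*).
*ozuf* — final sound /f/ (a non-sibilant consonant) → -ef → *ozufef*.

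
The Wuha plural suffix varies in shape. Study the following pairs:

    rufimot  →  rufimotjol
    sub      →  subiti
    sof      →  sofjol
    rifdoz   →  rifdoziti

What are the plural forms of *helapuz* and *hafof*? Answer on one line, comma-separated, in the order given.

The alternation tracks the final consonant of the stem — -jol when the stem ends in a voiceless consonant (*rufimot*, *sof*); -iti when the stem ends in a voiced consonant (*sub*, *rifdoz*).
*helapuz*: final consonant = /z/, voiced → -iti → *helapuziti*.
*hafof* — final consonant /f/ (voiceless) → -jol → *hafofjol*.

helapuziti, hafofjol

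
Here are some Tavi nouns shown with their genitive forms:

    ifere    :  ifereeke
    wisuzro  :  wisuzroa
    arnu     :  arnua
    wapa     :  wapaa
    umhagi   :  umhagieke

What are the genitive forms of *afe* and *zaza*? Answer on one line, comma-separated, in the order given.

The alternation tracks the last vowel of the stem — -eke when the last vowel of the stem is a front vowel (*ifere*, *umhagi*); -a when the last vowel of the stem is a back vowel (*wisuzro*, *arnu*, *wapa*).
Since the last vowel of *afe* is /e/ (a front vowel), it takes -eke, giving *afeeke*.
The last vowel of *zaza* is /a/, which is a back vowel, so the suffix is -a, giving *zazaa*.

afeeke, zazaa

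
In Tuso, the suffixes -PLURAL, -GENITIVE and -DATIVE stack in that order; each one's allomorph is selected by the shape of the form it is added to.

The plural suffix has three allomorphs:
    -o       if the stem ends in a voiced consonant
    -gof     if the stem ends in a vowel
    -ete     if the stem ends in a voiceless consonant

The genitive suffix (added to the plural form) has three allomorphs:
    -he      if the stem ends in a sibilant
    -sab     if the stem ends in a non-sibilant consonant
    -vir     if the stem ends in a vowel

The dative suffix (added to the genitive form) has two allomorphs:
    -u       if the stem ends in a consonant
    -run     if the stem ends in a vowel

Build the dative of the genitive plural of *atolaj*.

atolajoviru

Since the final sound of *atolaj* is /j/ (a voiced consonant), it takes -o, giving *atolajo*.
Since the final sound of the plural form *atolajo* is /o/ (a vowel), it takes -vir, giving *atolajovir*.
Since the final sound of the genitive form *atolajovir* is /r/ (a consonant), it takes -u, giving *atolajoviru*.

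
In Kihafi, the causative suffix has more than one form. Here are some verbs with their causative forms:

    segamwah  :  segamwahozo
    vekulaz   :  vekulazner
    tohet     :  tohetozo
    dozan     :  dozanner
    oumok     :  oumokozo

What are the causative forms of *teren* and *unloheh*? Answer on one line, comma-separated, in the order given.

The suffix is conditioned by the final consonant: -ozo when the stem ends in a voiceless consonant (*segamwah*, *tohet*, *oumok*); -ner when the stem ends in a voiced consonant (*vekulaz*, *dozan*).
*teren* — final consonant /n/ (voiced) → -ner → *terenner*.
Since the final consonant of *unloheh* is /h/ (voiceless), it takes -ozo, giving *unlohehozo*.

terenner, unlohehozo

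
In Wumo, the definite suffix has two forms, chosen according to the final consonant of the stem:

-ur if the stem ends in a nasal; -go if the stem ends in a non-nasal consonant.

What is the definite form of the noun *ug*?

uggo

The final consonant of *ug* is /g/, which is non-nasal, so the suffix is -go, giving *uggo*.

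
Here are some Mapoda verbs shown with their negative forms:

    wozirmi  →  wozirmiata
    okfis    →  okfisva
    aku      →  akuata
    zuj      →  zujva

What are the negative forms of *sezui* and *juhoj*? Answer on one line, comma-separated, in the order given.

sezuiata, juhojva

The pattern is consonant vs. vowel: -va when the stem ends in a consonant (*okfis*, *zuj*); -ata when the stem ends in a vowel (*wozirmi*, *aku*).
Since the final sound of *sezui* is /i/ (a vowel), it takes -ata, giving *sezuiata*.
Since the final sound of *juhoj* is /j/ (a consonant), it takes -va, giving *juhojva*.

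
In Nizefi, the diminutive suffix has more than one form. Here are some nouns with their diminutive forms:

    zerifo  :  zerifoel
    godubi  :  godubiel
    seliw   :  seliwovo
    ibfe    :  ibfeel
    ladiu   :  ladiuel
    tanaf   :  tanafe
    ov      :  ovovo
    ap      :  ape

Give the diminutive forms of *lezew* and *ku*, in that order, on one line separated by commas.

lezewovo, kuel

The suffix is conditioned by the final sound: -e when the stem ends in a voiceless consonant (*tanaf*, *ap*); -ovo when the stem ends in a voiced consonant (*seliw*, *ov*); -el when the stem ends in a vowel (*zerifo*, *godubi*, *ibfe*, *ladiu*).
The final sound of *lezew* is /w/, which is a voiced consonant, so the suffix is -ovo, giving *lezewovo*.
The final sound of *ku* is /u/, which is a vowel, so the suffix is -el, giving *kuel*.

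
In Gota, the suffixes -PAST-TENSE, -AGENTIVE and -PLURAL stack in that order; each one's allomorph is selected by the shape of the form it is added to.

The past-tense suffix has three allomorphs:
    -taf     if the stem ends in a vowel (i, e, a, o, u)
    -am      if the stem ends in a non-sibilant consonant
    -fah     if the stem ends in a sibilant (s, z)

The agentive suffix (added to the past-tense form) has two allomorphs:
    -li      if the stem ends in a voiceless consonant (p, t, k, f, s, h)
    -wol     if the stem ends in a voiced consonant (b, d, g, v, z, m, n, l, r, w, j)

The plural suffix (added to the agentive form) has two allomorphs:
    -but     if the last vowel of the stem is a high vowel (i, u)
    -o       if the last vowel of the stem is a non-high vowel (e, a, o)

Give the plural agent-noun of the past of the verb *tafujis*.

*tafujis*: final sound = /s/, a sibilant → -fah → *tafujisfah*.
The final consonant of the past-tense form *tafujisfah* is /h/, which is voiceless, so the agentive suffix is -li, giving *tafujisfahli*.
The agentive form *tafujisfahli*: last vowel = /i/, a high vowel → -but → *tafujisfahlibut*.

tafujisfahlibut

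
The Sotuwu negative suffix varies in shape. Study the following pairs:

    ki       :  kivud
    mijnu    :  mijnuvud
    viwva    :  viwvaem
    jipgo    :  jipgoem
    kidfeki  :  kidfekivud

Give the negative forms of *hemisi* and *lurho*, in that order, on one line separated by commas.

hemisivud, lurhoem

Looking at the last vowel of each stem: -vud when the last vowel of the stem is a high vowel (*ki*, *mijnu*, *kidfeki*); -em when the last vowel of the stem is a non-high vowel (*viwva*, *jipgo*).
Since the last vowel of *hemisi* is /i/ (a high vowel), it takes -vud, giving *hemisivud*.
Since the last vowel of *lurho* is /o/ (a non-high vowel), it takes -em, giving *lurhoem*.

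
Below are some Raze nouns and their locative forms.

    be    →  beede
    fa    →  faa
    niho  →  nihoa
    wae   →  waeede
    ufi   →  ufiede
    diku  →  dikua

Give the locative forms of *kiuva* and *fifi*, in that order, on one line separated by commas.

The alternation tracks the last vowel of the stem — -ede when the last vowel of the stem is a front vowel (*be*, *wae*, *ufi*); -a when the last vowel of the stem is a back vowel (*fa*, *niho*, *diku*).
*kiuva*: last vowel = /a/, a back vowel → -a → *kiuvaa*.
*fifi* — last vowel /i/ (a front vowel) → -ede → *fifiede*.

kiuvaa, fifiede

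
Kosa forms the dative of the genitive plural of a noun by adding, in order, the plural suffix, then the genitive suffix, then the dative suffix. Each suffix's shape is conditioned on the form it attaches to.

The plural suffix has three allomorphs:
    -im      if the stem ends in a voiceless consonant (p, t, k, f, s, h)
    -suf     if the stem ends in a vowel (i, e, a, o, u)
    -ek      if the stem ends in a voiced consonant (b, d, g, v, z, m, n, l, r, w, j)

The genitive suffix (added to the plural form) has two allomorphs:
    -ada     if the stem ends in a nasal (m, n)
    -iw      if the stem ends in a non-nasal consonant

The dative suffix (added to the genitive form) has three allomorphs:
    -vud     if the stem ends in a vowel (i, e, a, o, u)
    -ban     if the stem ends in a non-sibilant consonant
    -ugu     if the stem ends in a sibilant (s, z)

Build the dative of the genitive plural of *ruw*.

ruwekiwban

*ruw* — final sound /w/ (a voiced consonant) → -ek → *ruwek*.
The final consonant of the plural form *ruwek* is /k/, which is non-nasal, so the genitive suffix is -iw, giving *ruwekiw*.
The genitive form *ruwekiw* — final sound /w/ (a non-sibilant consonant) → -ban → *ruwekiwban*.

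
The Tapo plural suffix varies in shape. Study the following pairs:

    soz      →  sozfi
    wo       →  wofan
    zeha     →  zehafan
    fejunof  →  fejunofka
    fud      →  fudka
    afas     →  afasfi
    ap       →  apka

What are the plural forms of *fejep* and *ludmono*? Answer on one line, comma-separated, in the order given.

fejepka, ludmonofan

Looking at the final sound of each stem: -fi when the stem ends in a sibilant (*soz*, *afas*); -ka when the stem ends in a non-sibilant consonant (*fejunof*, *fud*, *ap*); -fan when the stem ends in a vowel (*wo*, *zeha*).
Since the final sound of *fejep* is /p/ (a non-sibilant consonant), it takes -ka, giving *fejepka*.
The final sound of *ludmono* is /o/, which is a vowel, so the suffix is -fan, giving *ludmonofan*.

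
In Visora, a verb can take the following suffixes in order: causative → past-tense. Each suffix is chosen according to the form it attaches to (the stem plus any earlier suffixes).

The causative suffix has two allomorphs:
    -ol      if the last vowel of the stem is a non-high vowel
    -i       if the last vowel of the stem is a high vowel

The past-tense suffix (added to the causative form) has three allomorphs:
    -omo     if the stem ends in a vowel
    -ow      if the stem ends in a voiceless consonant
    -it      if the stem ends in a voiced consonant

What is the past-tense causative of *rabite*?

*rabite*: last vowel = /e/, a non-high vowel → -ol → *rabiteol*.
The causative form *rabiteol* — final sound /l/ (a voiced consonant) → -it → *rabiteolit*.

rabiteolit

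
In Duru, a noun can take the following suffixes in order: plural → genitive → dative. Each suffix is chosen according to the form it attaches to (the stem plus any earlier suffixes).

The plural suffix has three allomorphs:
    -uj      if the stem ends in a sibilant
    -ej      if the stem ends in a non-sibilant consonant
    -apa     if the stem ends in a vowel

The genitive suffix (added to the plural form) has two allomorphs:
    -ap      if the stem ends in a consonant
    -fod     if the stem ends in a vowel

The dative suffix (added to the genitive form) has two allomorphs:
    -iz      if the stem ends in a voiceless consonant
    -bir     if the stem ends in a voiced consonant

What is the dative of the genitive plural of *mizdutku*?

mizdutkuapafodbir

*mizdutku* — final sound /u/ (a vowel) → -apa → *mizdutkuapa*.
The plural form *mizdutkuapa*: final sound = /a/, a vowel → -fod → *mizdutkuapafod*.
Since the final consonant of the genitive form *mizdutkuapafod* is /d/ (voiced), it takes -bir, giving *mizdutkuapafodbir*.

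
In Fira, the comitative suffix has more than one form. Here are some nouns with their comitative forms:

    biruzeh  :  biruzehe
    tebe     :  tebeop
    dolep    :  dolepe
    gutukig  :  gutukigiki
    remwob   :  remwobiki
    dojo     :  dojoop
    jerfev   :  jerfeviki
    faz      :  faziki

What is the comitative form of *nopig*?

Looking at the final sound of each stem: -e when the stem ends in a voiceless consonant (*biruzeh*, *dolep*); -iki when the stem ends in a voiced consonant (*gutukig*, *remwob*, *jerfev*, *faz*); -op when the stem ends in a vowel (*tebe*, *dojo*).
*nopig* — final sound /g/ (a voiced consonant) → -iki → *nopigiki*.

nopigiki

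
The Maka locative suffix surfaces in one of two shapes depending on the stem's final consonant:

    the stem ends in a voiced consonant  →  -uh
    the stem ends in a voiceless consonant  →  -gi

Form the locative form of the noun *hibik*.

hibikgi

*hibik* — final consonant /k/ (voiceless) → -gi → *hibikgi*.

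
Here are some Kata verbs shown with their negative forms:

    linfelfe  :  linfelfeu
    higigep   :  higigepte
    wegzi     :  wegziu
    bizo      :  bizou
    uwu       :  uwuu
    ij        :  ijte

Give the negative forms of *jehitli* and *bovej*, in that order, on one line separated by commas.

jehitliu, bovejte

The suffix is conditioned by the final sound: -te when the stem ends in a consonant (*higigep*, *ij*); -u when the stem ends in a vowel (*linfelfe*, *wegzi*, *bizo*, *uwu*).
Since the final sound of *jehitli* is /i/ (a vowel), it takes -u, giving *jehitliu*.
*bovej*: final sound = /j/, a consonant → -te → *bovejte*.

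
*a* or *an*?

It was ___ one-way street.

The indefinite article is chosen by the initial *sound* of the following word, not its spelling.
*one-way* begins with the sound /wʌ/ (*one* pronounced /wʌn/) — a consonant sound.
So the article is *a*: It was a one-way street.

a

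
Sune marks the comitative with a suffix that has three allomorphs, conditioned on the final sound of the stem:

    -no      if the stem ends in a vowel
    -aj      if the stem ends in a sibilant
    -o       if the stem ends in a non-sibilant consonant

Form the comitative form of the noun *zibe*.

zibeno

*zibe*: final sound = /e/, a vowel → -no → *zibeno*.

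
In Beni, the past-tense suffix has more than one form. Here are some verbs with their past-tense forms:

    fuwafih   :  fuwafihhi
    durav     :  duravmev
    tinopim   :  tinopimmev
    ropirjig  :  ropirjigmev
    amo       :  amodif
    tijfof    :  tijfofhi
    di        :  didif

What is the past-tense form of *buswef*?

The suffix is conditioned by the final sound: -hi when the stem ends in a voiceless consonant (*fuwafih*, *tijfof*); -mev when the stem ends in a voiced consonant (*durav*, *tinopim*, *ropirjig*); -dif when the stem ends in a vowel (*amo*, *di*).
*buswef*: final sound = /f/, a voiceless consonant → -hi → *buswefhi*.

buswefhi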